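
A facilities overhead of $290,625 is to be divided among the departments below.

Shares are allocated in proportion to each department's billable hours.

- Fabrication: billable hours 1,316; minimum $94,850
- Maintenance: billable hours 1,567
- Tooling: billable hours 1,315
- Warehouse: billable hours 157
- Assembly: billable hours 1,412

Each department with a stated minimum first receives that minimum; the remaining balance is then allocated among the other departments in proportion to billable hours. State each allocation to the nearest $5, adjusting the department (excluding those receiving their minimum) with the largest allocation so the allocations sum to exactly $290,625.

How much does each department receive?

Fabrication: $94,850; Maintenance: $68,925; Tooling: $57,840; Warehouse: $6,905; Assembly: $62,105

Fund the minimums — Fabrication $94,850. Remaining pool $195,775.
Remaining pool split over remaining billable hours 4,451: Maintenance 68,923.71 → $68,925; Tooling 57,839.61 → $57,840; Warehouse 6,905.57 → $6,905; Assembly 62,106.11 → $62,105.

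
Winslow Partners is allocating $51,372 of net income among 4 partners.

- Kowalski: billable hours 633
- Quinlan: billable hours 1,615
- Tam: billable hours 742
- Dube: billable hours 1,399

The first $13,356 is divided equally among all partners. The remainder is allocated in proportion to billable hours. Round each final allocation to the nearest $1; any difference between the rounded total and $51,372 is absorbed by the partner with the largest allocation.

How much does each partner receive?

Kowalski: $8,822 · Quinlan: $17,327 · Tam: $9,766 · Dube: $15,457

First tranche $13,356 split equally: $3,339 each.
Remainder $38,016 by billable hours (total 4,389): Kowalski 5,482.83 → $5,483; Quinlan 13,988.57 → $13,989; Tam 6,426.95 → $6,427; Dube 12,117.65 → $12,118.
Rounding difference −$1 on remainder applied to Quinlan.
Totals: Kowalski $3,339 + $5,483 = $8,822; Quinlan $3,339 + $13,988 = $17,327; Tam $3,339 + $6,427 = $9,766; Dube $3,339 + $12,118 = $15,457.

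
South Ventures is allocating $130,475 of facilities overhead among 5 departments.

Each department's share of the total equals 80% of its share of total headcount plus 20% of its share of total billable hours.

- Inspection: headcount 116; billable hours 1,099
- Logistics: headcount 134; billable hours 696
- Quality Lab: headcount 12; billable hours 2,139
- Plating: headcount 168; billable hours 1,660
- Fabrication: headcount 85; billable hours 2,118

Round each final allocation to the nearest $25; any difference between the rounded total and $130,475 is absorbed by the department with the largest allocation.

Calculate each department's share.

Headcount total 515; billable hours total 7,712.
Combined weights (80% headcount + 20% billable hours): Inspection 0.2087; Logistics 0.2262; Quality Lab 0.0741; Plating 0.3040; Fabrication 0.1870.
Pro-rata amounts: Inspection 27,229.51; Logistics 29,514.11; Quality Lab 9,669.86; Plating 39,667.10; Fabrication 24,394.42.
Rounded to nearest $25: Inspection $27,225; Logistics $29,525; Quality Lab $9,675; Plating $39,675; Fabrication $24,400. Sum = $130,500.
Difference $130,475 − $130,500 = −$25 applied to largest allocation (Plating): Plating becomes $39,650.

Inspection: $27,225 · Logistics: $29,525 · Quality Lab: $9,675 · Plating: $39,650 · Fabrication: $24,400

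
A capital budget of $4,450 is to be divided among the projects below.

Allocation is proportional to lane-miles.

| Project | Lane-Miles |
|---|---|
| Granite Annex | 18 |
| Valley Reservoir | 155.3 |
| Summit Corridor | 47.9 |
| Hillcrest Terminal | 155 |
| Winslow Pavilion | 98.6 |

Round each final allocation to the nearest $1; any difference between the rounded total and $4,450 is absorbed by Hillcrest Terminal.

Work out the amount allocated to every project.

Granite Annex: $169 · Valley Reservoir: $1,456 · Summit Corridor: $449 · Hillcrest Terminal: $1,452 · Winslow Pavilion: $924

Sum of lane-miles: 474.8.
Unrounded shares: Granite Annex 18/474.8 × $4,450 = 168.70; Valley Reservoir 155.3/474.8 × $4,450 = 1,455.53; Summit Corridor 47.9/474.8 × $4,450 = 448.94; Hillcrest Terminal 155/474.8 × $4,450 = 1,452.72; Winslow Pavilion 98.6/474.8 × $4,450 = 924.12.
After rounding ($1): Granite Annex $169; Valley Reservoir $1,456; Summit Corridor $449; Hillcrest Terminal $1,453; Winslow Pavilion $924. Sum = $4,451.
Difference $4,450 − $4,451 = −$1 applied to Hillcrest Terminal: Hillcrest Terminal becomes $1,452.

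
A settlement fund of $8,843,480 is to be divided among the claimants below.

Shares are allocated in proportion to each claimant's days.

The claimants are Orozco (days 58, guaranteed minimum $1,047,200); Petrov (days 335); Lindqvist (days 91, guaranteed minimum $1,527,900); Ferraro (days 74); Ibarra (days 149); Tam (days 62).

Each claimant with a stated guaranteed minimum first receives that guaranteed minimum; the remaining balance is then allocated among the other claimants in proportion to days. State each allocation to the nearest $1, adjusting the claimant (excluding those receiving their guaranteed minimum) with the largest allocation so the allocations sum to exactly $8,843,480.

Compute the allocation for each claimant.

Guaranteed amounts: Orozco $1,047,200; Lindqvist $1,527,900. Remaining pool $6,268,380.
Remaining pool split over remaining days 620: Petrov 3,386,947.26 → $3,386,947; Ferraro 748,161.48 → $748,161; Ibarra 1,506,433.26 → $1,506,433; Tam 626,838.00 → $626,838.
Rounding difference +$1 applied to Petrov → $3,386,948.

Orozco: $1,047,200 | Petrov: $3,386,948 | Lindqvist: $1,527,900 | Ferraro: $748,161 | Ibarra: $1,506,433 | Tam: $626,838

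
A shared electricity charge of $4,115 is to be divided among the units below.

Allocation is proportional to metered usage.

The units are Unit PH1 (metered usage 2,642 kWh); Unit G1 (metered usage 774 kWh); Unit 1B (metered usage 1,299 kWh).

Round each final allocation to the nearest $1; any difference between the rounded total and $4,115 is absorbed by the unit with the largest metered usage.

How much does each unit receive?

Metered usage total: 4,715.
Raw shares: Unit PH1 2,642/4,715 × $4,115 = 2,305.80; Unit G1 774/4,715 × $4,115 = 675.51; Unit 1B 1,299/4,715 × $4,115 = 1,133.70.
Rounded to nearest $1: Unit PH1 $2,306; Unit G1 $676; Unit 1B $1,134. Sum = $4,116.
Difference $4,115 − $4,116 = −$1 applied to largest metered usage (Unit PH1): Unit PH1 becomes $2,305.

Unit PH1: $2,305 · Unit G1: $676 · Unit 1B: $1,134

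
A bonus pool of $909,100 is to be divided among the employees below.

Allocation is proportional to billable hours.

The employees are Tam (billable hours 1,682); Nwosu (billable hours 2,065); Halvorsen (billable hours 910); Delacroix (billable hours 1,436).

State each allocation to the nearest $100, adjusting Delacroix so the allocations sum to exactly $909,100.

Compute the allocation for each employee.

Tam: $251,000 | Nwosu: $308,100 | Halvorsen: $135,800 | Delacroix: $214,200

Billable hours total: 6,093.
Pro-rata amounts: Tam 1,682/6,093 × $909,100 = 250,961.14; Nwosu 2,065/6,093 × $909,100 = 308,106.27; Halvorsen 910/6,093 × $909,100 = 135,775.64; Delacroix 1,436/6,093 × $909,100 = 214,256.95.
At nearest $100: Tam $251,000; Nwosu $308,100; Halvorsen $135,800; Delacroix $214,300. Sum = $909,200.
Difference $909,100 − $909,200 = −$100 applied to Delacroix: Delacroix becomes $214,200.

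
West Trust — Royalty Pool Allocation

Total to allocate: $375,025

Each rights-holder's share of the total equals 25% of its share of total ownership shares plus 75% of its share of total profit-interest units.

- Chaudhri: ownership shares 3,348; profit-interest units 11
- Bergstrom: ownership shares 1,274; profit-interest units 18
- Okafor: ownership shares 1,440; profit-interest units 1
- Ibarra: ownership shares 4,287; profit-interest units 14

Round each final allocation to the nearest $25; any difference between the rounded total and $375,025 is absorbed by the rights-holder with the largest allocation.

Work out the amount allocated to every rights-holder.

Totals — ownership shares 10,349, profit-interest units 44.
Composite weights (25% ownership shares + 75% profit-interest units): Chaudhri 0.2684; Bergstrom 0.3376; Okafor 0.0518; Ibarra 0.3422.
Raw shares: Chaudhri 100,648.23; Bergstrom 126,606.23; Okafor 19,438.08; Ibarra 128,332.47.
Rounded to nearest $25: Chaudhri $100,650; Bergstrom $126,600; Okafor $19,450; Ibarra $128,325. Sum = $375,025.
No rounding difference to absorb.

Chaudhri: $100,650 · Bergstrom: $126,600 · Okafor: $19,450 · Ibarra: $128,325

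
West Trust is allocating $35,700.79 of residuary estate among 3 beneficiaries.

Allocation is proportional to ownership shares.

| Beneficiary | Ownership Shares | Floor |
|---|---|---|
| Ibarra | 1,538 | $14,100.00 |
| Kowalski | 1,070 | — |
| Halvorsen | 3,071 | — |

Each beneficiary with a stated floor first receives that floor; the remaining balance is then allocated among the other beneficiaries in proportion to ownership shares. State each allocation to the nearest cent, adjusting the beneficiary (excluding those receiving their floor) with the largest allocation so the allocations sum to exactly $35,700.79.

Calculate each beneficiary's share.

Fund the minimums — Ibarra $14,100.00. Remaining pool $21,600.79.
Remaining pool split over remaining ownership shares 4,141: Kowalski 5,581.4647 → $5,581.46; Halvorsen 16,019.3253 → $16,019.33.

Ibarra: $14,100.00 | Kowalski: $5,581.46 | Halvorsen: $16,019.33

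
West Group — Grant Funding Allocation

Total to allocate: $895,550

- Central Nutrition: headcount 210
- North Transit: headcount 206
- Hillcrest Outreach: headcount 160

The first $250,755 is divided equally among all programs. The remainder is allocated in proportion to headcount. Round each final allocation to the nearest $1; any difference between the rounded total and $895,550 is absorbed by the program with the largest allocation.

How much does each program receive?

Central Nutrition: $318,666 · North Transit: $314,189 · Hillcrest Outreach: $262,695

$250,755 shared equally gives $83,585 per program.
Remainder $644,795 by headcount (total 576): Central Nutrition 235,081.51 → $235,082; North Transit 230,603.77 → $230,604; Hillcrest Outreach 179,109.72 → $179,110.
Rounding difference −$1 on remainder applied to Central Nutrition.
Totals: Central Nutrition $83,585 + $235,081 = $318,666; North Transit $83,585 + $230,604 = $314,189; Hillcrest Outreach $83,585 + $179,110 = $262,695.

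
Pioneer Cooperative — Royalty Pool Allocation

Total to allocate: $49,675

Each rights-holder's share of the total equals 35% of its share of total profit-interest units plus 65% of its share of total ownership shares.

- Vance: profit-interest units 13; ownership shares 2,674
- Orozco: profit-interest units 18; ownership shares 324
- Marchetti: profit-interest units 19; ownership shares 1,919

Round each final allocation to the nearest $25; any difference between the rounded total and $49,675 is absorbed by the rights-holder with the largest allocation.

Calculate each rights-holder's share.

Totals — profit-interest units 50, ownership shares 4,917.
Combined weights (35% profit-interest units + 65% ownership shares): Vance 0.4445; Orozco 0.1688; Marchetti 0.3867.
Proportional shares: Vance 22,079.94; Orozco 8,386.68; Marchetti 19,208.38.
Rounded to nearest $25: Vance $22,075; Orozco $8,375; Marchetti $19,200. Sum = $49,650.
Difference $49,675 − $49,650 = +$25 applied to largest allocation (Vance): Vance becomes $22,100.

Vance: $22,100 · Orozco: $8,375 · Marchetti: $19,200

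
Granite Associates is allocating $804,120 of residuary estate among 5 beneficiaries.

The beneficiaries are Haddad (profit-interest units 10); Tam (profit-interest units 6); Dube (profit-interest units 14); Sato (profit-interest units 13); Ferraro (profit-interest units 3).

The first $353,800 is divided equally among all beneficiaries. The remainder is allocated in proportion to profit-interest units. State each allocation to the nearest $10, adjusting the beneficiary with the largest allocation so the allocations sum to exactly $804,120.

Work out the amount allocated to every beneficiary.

Haddad: $168,660 · Tam: $129,500 · Dube: $207,810 · Sato: $198,020 · Ferraro: $100,130

Equal tier: $353,800 ÷ 5 = $70,760 apiece.
Remainder $450,320 by profit-interest units (total 46): Haddad 97,895.65 → $97,900; Tam 58,737.39 → $58,740; Dube 137,053.91 → $137,050; Sato 127,264.35 → $127,260; Ferraro 29,368.70 → $29,370.
Totals: Haddad $70,760 + $97,900 = $168,660; Tam $70,760 + $58,740 = $129,500; Dube $70,760 + $137,050 = $207,810; Sato $70,760 + $127,260 = $198,020; Ferraro $70,760 + $29,370 = $100,130.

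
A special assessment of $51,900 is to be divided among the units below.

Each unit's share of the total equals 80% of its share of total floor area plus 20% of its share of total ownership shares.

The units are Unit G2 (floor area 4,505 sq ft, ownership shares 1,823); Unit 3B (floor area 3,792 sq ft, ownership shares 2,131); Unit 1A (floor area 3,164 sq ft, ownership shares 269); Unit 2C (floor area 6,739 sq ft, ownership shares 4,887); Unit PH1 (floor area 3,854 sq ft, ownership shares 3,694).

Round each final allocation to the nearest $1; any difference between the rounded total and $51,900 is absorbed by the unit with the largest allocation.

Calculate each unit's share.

Floor area total 22,054; ownership shares total 12,804.
Composite weights (80% floor area + 20% ownership shares): Unit G2 0.1919; Unit 3B 0.1708; Unit 1A 0.1190; Unit 2C 0.3208; Unit PH1 0.1975.
Proportional shares: Unit G2 9,959.22; Unit 3B 8,866.58; Unit 1A 6,174.78; Unit 2C 16,649.00; Unit PH1 10,250.41.
At nearest $1: Unit G2 $9,959; Unit 3B $8,867; Unit 1A $6,175; Unit 2C $16,649; Unit PH1 $10,250. Sum = $51,900.
Rounded total matches; no reconciliation needed.

Unit G2: $9,959; Unit 3B: $8,867; Unit 1A: $6,175; Unit 2C: $16,649; Unit PH1: $10,250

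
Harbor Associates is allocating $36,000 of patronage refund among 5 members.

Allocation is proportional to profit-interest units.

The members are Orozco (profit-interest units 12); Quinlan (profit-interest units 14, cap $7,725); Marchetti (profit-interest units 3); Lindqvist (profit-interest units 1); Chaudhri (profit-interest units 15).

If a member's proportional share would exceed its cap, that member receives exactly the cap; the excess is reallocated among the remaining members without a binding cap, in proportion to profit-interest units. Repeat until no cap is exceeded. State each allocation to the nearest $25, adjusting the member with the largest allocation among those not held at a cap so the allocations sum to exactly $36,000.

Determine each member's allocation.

Profit-interest units total: 45.
Unconstrained shares: Orozco 9,600.00; Quinlan 11,200.00; Marchetti 2,400.00; Lindqvist 800.00; Chaudhri 12,000.00.
Cap binds for Quinlan ($7,725); remaining pool $28,275 reallocated over remaining profit-interest units 31.
Shares after redistribution: Orozco 10,945.16 → $10,950; Marchetti 2,736.29 → $2,725; Lindqvist 912.10 → $900; Chaudhri 13,681.45 → $13,675.
Rounding difference +$25 applied to Chaudhri → $13,700.

Orozco: $10,950 · Quinlan: $7,725 · Marchetti: $2,725 · Lindqvist: $900 · Chaudhri: $13,700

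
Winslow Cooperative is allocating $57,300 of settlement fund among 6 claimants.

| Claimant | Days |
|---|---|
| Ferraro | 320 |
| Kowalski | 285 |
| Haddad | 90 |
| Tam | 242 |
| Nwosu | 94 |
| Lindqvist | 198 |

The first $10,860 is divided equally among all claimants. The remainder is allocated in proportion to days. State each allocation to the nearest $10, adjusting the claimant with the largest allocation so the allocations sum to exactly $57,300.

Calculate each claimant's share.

Ferraro: $13,910 | Kowalski: $12,580 | Haddad: $5,210 | Tam: $10,950 | Nwosu: $5,360 | Lindqvist: $9,290

$10,860 shared equally gives $1,810 per claimant.
Remainder $46,440 by days (total 1,229): Ferraro 12,091.78 → $12,090; Kowalski 10,769.24 → $10,770; Haddad 3,400.81 → $3,400; Tam 9,144.41 → $9,140; Nwosu 3,551.96 → $3,550; Lindqvist 7,481.79 → $7,480.
Rounding difference +$10 on remainder applied to Ferraro.
Totals: Ferraro $1,810 + $12,100 = $13,910; Kowalski $1,810 + $10,770 = $12,580; Haddad $1,810 + $3,400 = $5,210; Tam $1,810 + $9,140 = $10,950; Nwosu $1,810 + $3,550 = $5,360; Lindqvist $1,810 + $7,480 = $9,290.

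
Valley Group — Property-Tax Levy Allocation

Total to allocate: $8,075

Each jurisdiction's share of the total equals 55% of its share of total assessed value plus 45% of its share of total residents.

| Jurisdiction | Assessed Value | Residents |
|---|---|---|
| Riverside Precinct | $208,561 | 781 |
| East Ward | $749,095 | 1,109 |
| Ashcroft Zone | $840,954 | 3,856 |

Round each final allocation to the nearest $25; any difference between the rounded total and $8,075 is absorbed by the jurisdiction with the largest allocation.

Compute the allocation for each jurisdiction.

Riverside Precinct: $1,000 | East Ward: $2,550 | Ashcroft Zone: $4,525

Totals — assessed value 1,798,610, residents 5,746.
Blended shares (55% assessed value + 45% residents): Riverside Precinct 0.1249; East Ward 0.3159; Ashcroft Zone 0.5591.
Unrounded shares: Riverside Precinct 1,008.89; East Ward 2,551.04; Ashcroft Zone 4,515.06.
Rounded to nearest $25: Riverside Precinct $1,000; East Ward $2,550; Ashcroft Zone $4,525. Sum = $8,075.
No rounding difference to absorb.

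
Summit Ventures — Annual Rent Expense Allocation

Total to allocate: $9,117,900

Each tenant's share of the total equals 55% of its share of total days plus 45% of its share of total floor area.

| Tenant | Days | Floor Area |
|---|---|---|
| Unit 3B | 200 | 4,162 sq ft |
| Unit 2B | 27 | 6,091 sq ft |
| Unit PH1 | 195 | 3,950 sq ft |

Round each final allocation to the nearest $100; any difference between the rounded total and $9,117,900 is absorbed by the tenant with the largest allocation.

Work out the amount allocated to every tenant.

Totals — days 422, floor area 14,203.
Combined weights (55% days + 45% floor area): Unit 3B 0.3925; Unit 2B 0.2282; Unit PH1 0.3793.
Pro-rata amounts: Unit 3B 3,579,049.42; Unit 2B 2,080,462.70; Unit PH1 3,458,387.88.
Rounded to nearest $100: Unit 3B $3,579,000; Unit 2B $2,080,500; Unit PH1 $3,458,400. Sum = $9,117,900.
No rounding difference to absorb.

Unit 3B: $3,579,000 | Unit 2B: $2,080,500 | Unit PH1: $3,458,400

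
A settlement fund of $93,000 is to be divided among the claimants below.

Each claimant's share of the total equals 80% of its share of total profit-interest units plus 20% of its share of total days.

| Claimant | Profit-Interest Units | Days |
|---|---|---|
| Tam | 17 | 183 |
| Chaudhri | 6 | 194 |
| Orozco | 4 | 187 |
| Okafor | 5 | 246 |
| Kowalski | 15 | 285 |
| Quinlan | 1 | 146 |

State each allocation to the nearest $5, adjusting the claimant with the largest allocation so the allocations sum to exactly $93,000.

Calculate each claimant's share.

Totals — profit-interest units 48, days 1,241.
Blended shares (80% profit-interest units + 20% days): Tam 0.3128; Chaudhri 0.1313; Orozco 0.0968; Okafor 0.1230; Kowalski 0.2959; Quinlan 0.0402.
Unrounded shares: Tam 29,092.79; Chaudhri 12,207.66; Orozco 9,002.74; Okafor 11,437.03; Kowalski 27,521.56; Quinlan 3,738.24.
At nearest $5: Tam $29,095; Chaudhri $12,210; Orozco $9,005; Okafor $11,435; Kowalski $27,520; Quinlan $3,740. Sum = $93,005.
Difference $93,000 − $93,005 = −$5 applied to largest allocation (Tam): Tam becomes $29,090.

Tam: $29,090 | Chaudhri: $12,210 | Orozco: $9,005 | Okafor: $11,435 | Kowalski: $27,520 | Quinlan: $3,740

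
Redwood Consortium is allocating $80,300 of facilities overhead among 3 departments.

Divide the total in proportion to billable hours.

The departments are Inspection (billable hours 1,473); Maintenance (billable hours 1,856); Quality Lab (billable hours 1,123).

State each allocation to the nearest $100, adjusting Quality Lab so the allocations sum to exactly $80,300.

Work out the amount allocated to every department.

Inspection: $26,600; Maintenance: $33,500; Quality Lab: $20,200

Billable hours total: 4,452.
Raw shares: Inspection 1,473/4,452 × $80,300 = 26,568.26; Maintenance 1,856/4,452 × $80,300 = 33,476.37; Quality Lab 1,123/4,452 × $80,300 = 20,255.37.
At nearest $100: Inspection $26,600; Maintenance $33,500; Quality Lab $20,300. Sum = $80,400.
Difference $80,300 − $80,400 = −$100 applied to Quality Lab: Quality Lab becomes $20,200.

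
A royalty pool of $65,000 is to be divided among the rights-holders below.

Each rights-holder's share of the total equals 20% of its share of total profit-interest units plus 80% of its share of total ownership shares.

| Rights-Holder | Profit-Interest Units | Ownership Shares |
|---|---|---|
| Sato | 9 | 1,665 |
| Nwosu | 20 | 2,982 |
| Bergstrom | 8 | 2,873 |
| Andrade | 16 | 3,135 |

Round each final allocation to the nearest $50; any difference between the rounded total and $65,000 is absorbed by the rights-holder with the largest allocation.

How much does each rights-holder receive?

Sato: $10,350; Nwosu: $19,450; Bergstrom: $16,000; Andrade: $19,200

Profit-interest units total 53; ownership shares total 10,655.
Composite weights (20% profit-interest units + 80% ownership shares): Sato 0.1590; Nwosu 0.2994; Bergstrom 0.2459; Andrade 0.2958.
Proportional shares: Sato 10,333.31; Nwosu 19,458.83; Bergstrom 15,983.47; Andrade 19,224.39.
After rounding ($50): Sato $10,350; Nwosu $19,450; Bergstrom $16,000; Andrade $19,200. Sum = $65,000.
Sum already equals the total — no adjustment.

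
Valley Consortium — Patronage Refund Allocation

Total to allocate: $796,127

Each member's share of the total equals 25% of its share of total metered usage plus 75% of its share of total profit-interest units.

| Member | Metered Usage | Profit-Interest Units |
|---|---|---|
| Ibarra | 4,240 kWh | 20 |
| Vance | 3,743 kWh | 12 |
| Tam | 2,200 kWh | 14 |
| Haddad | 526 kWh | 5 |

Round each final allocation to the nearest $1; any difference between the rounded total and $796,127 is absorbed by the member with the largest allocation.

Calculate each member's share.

Metered usage total 10,709; profit-interest units total 51.
Composite weights (25% metered usage + 75% profit-interest units): Ibarra 0.3931; Vance 0.2639; Tam 0.2572; Haddad 0.0858.
Unrounded shares: Ibarra 312,957.37; Vance 210,058.40; Tam 204,796.52; Haddad 68,314.70.
Rounded to nearest $1: Ibarra $312,957; Vance $210,058; Tam $204,797; Haddad $68,315. Sum = $796,127.
Rounded total matches; no reconciliation needed.

Ibarra: $312,957; Vance: $210,058; Tam: $204,797; Haddad: $68,315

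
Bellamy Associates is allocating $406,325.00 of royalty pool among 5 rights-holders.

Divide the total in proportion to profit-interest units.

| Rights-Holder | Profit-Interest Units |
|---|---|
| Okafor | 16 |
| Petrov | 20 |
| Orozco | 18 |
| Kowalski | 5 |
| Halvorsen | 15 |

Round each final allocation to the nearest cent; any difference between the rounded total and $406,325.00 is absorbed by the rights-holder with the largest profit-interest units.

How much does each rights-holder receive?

Total profit-interest units = 16 + 20 + 18 + 5 + 15 = 74.
Proportional shares: Okafor 87,854.0541; Petrov 109,817.5676; Orozco 98,835.8108; Kowalski 27,454.3919; Halvorsen 82,363.1757.
At nearest cent: Okafor $87,854.05; Petrov $109,817.57; Orozco $98,835.81; Kowalski $27,454.39; Halvorsen $82,363.18. Sum = $406,325.00.
No rounding difference to absorb.

Okafor: $87,854.05 | Petrov: $109,817.57 | Orozco: $98,835.81 | Kowalski: $27,454.39 | Halvorsen: $82,363.18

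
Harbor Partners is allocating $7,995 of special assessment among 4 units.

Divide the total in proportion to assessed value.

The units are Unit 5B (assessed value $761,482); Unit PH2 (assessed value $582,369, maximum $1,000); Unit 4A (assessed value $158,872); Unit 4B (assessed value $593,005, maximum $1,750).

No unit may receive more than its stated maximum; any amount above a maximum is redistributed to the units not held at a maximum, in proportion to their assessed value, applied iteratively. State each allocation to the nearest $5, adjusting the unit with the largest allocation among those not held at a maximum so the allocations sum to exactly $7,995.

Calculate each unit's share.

Unit 5B: $4,340 | Unit PH2: $1,000 | Unit 4A: $905 | Unit 4B: $1,750

Assessed value total: 2,095,728.
Proportional shares (ignoring caps): Unit 5B 2,904.98; Unit PH2 2,221.68; Unit 4A 606.08; Unit 4B 2,262.26.
Held at cap: Unit PH2 ($1,000), Unit 4B ($1,750); residual $5,245 reallocated over remaining assessed value 920,354.
Redistributed shares: Unit 5B 4,339.61 → $4,340; Unit 4A 905.39 → $905.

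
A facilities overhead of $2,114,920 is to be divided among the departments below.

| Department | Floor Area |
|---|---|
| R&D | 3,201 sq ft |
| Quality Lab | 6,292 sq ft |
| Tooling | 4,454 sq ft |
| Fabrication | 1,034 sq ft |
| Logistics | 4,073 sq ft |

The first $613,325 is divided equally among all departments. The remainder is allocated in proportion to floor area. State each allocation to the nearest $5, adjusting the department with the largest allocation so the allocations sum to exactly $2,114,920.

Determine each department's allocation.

R&D: $374,925 | Quality Lab: $618,525 | Tooling: $473,675 | Fabrication: $204,150 | Logistics: $443,645

$613,325 shared equally gives $122,665 per department.
Remainder $1,501,595 by floor area (total 19,054): R&D 252,262.29 → $252,260; Quality Lab 495,855.76 → $495,855; Tooling 351,007.88 → $351,010; Fabrication 81,486.79 → $81,485; Logistics 320,982.28 → $320,980.
Rounding difference +$5 on remainder applied to Quality Lab.
Totals: R&D $122,665 + $252,260 = $374,925; Quality Lab $122,665 + $495,860 = $618,525; Tooling $122,665 + $351,010 = $473,675; Fabrication $122,665 + $81,485 = $204,150; Logistics $122,665 + $320,980 = $443,645.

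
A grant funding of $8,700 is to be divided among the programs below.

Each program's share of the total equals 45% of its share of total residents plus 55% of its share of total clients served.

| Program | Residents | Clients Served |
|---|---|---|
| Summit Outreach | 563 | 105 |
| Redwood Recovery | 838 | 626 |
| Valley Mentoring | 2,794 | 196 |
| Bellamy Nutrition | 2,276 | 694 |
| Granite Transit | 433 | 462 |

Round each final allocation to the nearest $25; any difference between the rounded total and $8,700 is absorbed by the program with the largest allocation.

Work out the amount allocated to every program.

Totals — residents 6,904, clients served 2,083.
Composite weights (45% residents + 55% clients served): Summit Outreach 0.0644; Redwood Recovery 0.2199; Valley Mentoring 0.2339; Bellamy Nutrition 0.3316; Granite Transit 0.1502.
Unrounded shares: Summit Outreach 560.46; Redwood Recovery 1,913.23; Valley Mentoring 2,034.62; Bellamy Nutrition 2,884.87; Granite Transit 1,306.83.
At nearest $25: Summit Outreach $550; Redwood Recovery $1,925; Valley Mentoring $2,025; Bellamy Nutrition $2,875; Granite Transit $1,300. Sum = $8,675.
Difference $8,700 − $8,675 = +$25 applied to largest allocation (Bellamy Nutrition): Bellamy Nutrition becomes $2,900.

Summit Outreach: $550; Redwood Recovery: $1,925; Valley Mentoring: $2,025; Bellamy Nutrition: $2,900; Granite Transit: $1,300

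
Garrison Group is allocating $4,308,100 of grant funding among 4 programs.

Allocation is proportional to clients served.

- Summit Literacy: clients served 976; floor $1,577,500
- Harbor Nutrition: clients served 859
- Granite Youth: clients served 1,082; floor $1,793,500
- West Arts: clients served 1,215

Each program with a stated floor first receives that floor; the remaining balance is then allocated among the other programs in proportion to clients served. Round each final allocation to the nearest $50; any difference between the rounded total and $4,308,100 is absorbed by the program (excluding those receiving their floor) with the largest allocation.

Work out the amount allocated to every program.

Summit Literacy: $1,577,500 | Harbor Nutrition: $388,100 | Granite Youth: $1,793,500 | West Arts: $549,000

Guaranteed amounts: Summit Literacy $1,577,500; Granite Youth $1,793,500. Remaining pool $937,100.
Remaining pool split over remaining clients served 2,074: Harbor Nutrition 388,123.87 → $388,100; West Arts 548,976.13 → $549,000.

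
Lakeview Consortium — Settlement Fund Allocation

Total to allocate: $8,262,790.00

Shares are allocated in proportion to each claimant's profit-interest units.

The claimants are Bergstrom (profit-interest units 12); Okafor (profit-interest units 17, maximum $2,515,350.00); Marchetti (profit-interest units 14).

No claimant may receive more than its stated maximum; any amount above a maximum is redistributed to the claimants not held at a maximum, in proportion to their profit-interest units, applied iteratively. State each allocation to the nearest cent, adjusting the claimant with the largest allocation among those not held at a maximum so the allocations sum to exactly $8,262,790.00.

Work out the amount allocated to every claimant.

Total profit-interest units = 43.
Proportional shares (ignoring caps): Bergstrom 2,305,894.8837; Okafor 3,266,684.4186; Marchetti 2,690,210.6977.
Held at cap: Okafor ($2,515,350.00); balance $5,747,440.00 reallocated over remaining profit-interest units 26.
Redistributed shares: Bergstrom 2,652,664.6154 → $2,652,664.62; Marchetti 3,094,775.3846 → $3,094,775.38.

Bergstrom: $2,652,664.62; Okafor: $2,515,350.00; Marchetti: $3,094,775.38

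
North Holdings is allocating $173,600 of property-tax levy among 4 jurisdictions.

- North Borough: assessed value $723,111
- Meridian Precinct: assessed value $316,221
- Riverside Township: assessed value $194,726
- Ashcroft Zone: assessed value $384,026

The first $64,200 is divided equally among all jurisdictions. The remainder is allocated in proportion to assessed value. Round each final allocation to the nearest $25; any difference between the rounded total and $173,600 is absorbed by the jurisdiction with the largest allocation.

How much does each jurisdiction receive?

$64,200 shared equally gives $16,050 per jurisdiction.
Remainder $109,400 by assessed value (total 1,618,084): North Borough 48,890.13 → $48,900; Meridian Precinct 21,379.96 → $21,375; Riverside Township 13,165.59 → $13,175; Ashcroft Zone 25,964.32 → $25,975.
Rounding difference −$25 on remainder applied to North Borough.
Totals: North Borough $16,050 + $48,875 = $64,925; Meridian Precinct $16,050 + $21,375 = $37,425; Riverside Township $16,050 + $13,175 = $29,225; Ashcroft Zone $16,050 + $25,975 = $42,025.

North Borough: $64,925 | Meridian Precinct: $37,425 | Riverside Township: $29,225 | Ashcroft Zone: $42,025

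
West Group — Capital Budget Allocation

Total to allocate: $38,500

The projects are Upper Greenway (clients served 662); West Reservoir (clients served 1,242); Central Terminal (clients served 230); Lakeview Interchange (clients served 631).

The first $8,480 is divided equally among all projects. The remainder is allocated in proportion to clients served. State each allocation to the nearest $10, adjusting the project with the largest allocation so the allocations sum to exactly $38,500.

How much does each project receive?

First tranche $8,480 split equally: $2,120 each.
Remainder $30,020 by clients served (total 2,765): Upper Greenway 7,187.43 → $7,190; West Reservoir 13,484.57 → $13,480; Central Terminal 2,497.14 → $2,500; Lakeview Interchange 6,850.86 → $6,850.
Totals: Upper Greenway $2,120 + $7,190 = $9,310; West Reservoir $2,120 + $13,480 = $15,600; Central Terminal $2,120 + $2,500 = $4,620; Lakeview Interchange $2,120 + $6,850 = $8,970.

Upper Greenway: $9,310; West Reservoir: $15,600; Central Terminal: $4,620; Lakeview Interchange: $8,970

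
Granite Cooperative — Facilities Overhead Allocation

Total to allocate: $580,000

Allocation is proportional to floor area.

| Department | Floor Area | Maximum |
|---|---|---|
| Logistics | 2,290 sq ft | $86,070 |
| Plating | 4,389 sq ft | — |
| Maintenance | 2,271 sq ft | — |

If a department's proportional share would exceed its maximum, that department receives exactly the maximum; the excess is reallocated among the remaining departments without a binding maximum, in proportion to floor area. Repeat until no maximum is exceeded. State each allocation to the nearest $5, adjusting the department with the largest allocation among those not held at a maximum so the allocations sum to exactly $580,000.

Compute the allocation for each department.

Logistics: $86,070 · Plating: $325,505 · Maintenance: $168,425

Floor area total: 8,950.
Pro-rata shares before constraints: Logistics 148,402.23; Plating 284,426.82; Maintenance 147,170.95.
Cap binds for Logistics ($86,070); remaining pool $493,930 reallocated over remaining floor area 6,660.
Shares after redistribution: Plating 325,504.32 → $325,505; Maintenance 168,425.68 → $168,425.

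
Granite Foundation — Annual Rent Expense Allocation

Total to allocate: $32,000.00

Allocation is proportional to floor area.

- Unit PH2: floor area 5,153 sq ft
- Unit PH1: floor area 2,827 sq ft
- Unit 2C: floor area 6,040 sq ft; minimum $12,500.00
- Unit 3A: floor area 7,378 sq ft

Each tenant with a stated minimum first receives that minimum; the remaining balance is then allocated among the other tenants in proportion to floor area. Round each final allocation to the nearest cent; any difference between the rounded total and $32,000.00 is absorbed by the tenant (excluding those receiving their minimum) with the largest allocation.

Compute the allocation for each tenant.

Guaranteed amounts: Unit 2C $12,500.00. Balance $19,500.00.
Balance split over remaining floor area 15,358: Unit PH2 6,542.7465 → $6,542.75; Unit PH1 3,589.4322 → $3,589.43; Unit 3A 9,367.8213 → $9,367.82.

Unit PH2: $6,542.75; Unit PH1: $3,589.43; Unit 2C: $12,500.00; Unit 3A: $9,367.82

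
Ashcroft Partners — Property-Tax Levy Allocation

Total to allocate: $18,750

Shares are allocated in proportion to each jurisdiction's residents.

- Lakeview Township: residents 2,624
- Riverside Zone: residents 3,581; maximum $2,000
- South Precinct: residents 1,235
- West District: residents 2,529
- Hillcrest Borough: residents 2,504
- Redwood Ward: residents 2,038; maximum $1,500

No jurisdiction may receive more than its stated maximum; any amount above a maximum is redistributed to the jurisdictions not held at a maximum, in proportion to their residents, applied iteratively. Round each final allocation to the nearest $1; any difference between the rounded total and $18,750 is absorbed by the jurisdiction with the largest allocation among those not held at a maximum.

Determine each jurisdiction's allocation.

Residents total: 14,511.
Unconstrained shares: Lakeview Township 3,390.53; Riverside Zone 4,627.09; South Precinct 1,595.77; West District 3,267.78; Hillcrest Borough 3,235.48; Redwood Ward 2,633.35.
Cap binds for Riverside Zone ($2,000), Redwood Ward ($1,500); residual $15,250 reallocated over remaining residents 8,892.
Shares after redistribution: Lakeview Township 4,500.22 → $4,500; South Precinct 2,118.06 → $2,118; West District 4,337.30 → $4,337; Hillcrest Borough 4,294.42 → $4,294.
Rounding difference +$1 applied to Lakeview Township → $4,501.

Lakeview Township: $4,501 | Riverside Zone: $2,000 | South Precinct: $2,118 | West District: $4,337 | Hillcrest Borough: $4,294 | Redwood Ward: $1,500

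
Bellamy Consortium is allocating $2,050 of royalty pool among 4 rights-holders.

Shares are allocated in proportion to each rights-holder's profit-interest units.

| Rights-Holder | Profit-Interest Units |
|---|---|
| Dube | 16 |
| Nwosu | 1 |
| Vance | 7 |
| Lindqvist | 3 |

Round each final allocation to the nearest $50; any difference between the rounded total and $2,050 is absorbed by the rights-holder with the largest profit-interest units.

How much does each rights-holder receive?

Dube: $1,150 · Nwosu: $100 · Vance: $550 · Lindqvist: $250

Sum of profit-interest units: 16 + 1 + 7 + 3 = 27.
Raw shares: Dube 1,214.81; Nwosu 75.93; Vance 531.48; Lindqvist 227.78.
After rounding ($50): Dube $1,200; Nwosu $100; Vance $550; Lindqvist $250. Sum = $2,100.
Difference $2,050 − $2,100 = −$50 applied to largest profit-interest units (Dube): Dube becomes $1,150.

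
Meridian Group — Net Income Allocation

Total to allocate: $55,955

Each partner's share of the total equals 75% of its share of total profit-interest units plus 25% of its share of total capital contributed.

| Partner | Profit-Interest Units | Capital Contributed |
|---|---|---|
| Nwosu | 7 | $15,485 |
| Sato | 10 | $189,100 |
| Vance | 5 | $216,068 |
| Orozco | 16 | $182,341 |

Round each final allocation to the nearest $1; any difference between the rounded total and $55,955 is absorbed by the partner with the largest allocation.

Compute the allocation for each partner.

Profit-interest units total 38; capital contributed total 602,994.
Combined weights (75% profit-interest units + 25% capital contributed): Nwosu 0.1446; Sato 0.2758; Vance 0.1883; Orozco 0.3914.
Unrounded shares: Nwosu 8,089.86; Sato 15,430.65; Vance 10,534.40; Orozco 21,900.10.
After rounding ($1): Nwosu $8,090; Sato $15,431; Vance $10,534; Orozco $21,900. Sum = $55,955.
Rounded total matches; no reconciliation needed.

Nwosu: $8,090; Sato: $15,431; Vance: $10,534; Orozco: $21,900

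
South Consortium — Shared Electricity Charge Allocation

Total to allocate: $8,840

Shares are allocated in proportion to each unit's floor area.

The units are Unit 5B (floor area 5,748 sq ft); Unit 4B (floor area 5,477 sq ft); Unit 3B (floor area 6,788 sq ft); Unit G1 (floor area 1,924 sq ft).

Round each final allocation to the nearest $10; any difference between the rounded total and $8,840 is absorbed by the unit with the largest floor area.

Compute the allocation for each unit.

Unit 5B: $2,550 · Unit 4B: $2,430 · Unit 3B: $3,010 · Unit G1: $850

Total floor area = 5,748 + 5,477 + 6,788 + 1,924 = 19,937.
Pro-rata amounts: Unit 5B 2,548.64; Unit 4B 2,428.48; Unit 3B 3,009.78; Unit G1 853.10.
Rounded to nearest $10: Unit 5B $2,550; Unit 4B $2,430; Unit 3B $3,010; Unit G1 $850. Sum = $8,840.
No rounding difference to absorb.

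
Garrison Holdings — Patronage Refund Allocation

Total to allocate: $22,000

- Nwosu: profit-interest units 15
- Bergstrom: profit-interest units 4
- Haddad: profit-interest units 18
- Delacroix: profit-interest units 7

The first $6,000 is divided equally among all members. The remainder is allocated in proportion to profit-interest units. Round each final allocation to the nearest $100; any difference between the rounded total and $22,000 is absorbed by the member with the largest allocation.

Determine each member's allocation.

First tranche $6,000 split equally: $1,500 each.
Remainder $16,000 by profit-interest units (total 44): Nwosu 5,454.55 → $5,500; Bergstrom 1,454.55 → $1,500; Haddad 6,545.45 → $6,500; Delacroix 2,545.45 → $2,500.
Totals: Nwosu $1,500 + $5,500 = $7,000; Bergstrom $1,500 + $1,500 = $3,000; Haddad $1,500 + $6,500 = $8,000; Delacroix $1,500 + $2,500 = $4,000.

Nwosu: $7,000; Bergstrom: $3,000; Haddad: $8,000; Delacroix: $4,000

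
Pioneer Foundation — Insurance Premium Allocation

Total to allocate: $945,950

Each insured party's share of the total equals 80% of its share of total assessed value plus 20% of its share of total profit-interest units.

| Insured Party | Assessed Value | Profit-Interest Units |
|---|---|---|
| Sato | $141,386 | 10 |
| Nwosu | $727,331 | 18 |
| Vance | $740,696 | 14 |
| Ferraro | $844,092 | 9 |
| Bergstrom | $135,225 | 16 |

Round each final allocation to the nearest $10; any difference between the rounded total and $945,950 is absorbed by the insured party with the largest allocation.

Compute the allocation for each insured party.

Totals — assessed value 2,588,730, profit-interest units 67.
Blended shares (80% assessed value + 20% profit-interest units): Sato 0.0735; Nwosu 0.2785; Vance 0.2707; Ferraro 0.2877; Bergstrom 0.0896.
Unrounded shares: Sato 69,568.49; Nwosu 263,446.87; Vance 256,058.92; Ferraro 272,165.87; Bergstrom 84,709.85.
At nearest $10: Sato $69,570; Nwosu $263,450; Vance $256,060; Ferraro $272,170; Bergstrom $84,710. Sum = $945,960.
Difference $945,950 − $945,960 = −$10 applied to largest allocation (Ferraro): Ferraro becomes $272,160.

Sato: $69,570 | Nwosu: $263,450 | Vance: $256,060 | Ferraro: $272,160 | Bergstrom: $84,710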